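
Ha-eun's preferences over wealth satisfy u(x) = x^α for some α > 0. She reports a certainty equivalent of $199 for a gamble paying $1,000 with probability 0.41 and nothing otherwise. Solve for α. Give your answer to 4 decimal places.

The lottery's expected utility is 0.41·u(1000) + 0.59·u(0) = 0.41·1000^α (since u(0) = 0 for α > 0).
Indifference: 199^α = 0.41·1000^α, so (199/1000)^α = 0.41.
Take logs: α = ln 0.41 / ln(199/1000) ≈ 0.552261.

α ≈ 0.5523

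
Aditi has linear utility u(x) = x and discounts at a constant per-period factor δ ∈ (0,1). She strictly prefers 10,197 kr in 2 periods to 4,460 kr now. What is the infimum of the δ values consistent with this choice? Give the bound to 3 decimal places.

Comparing present values: 4460 < δ^2·10197.
Hence δ^2 > 4460/10197 = 0.43738, and x ↦ x^(1/2) is increasing on (0,∞).
δ > (4460/10197)^(1/2) ≈ 0.661.

δ > 0.661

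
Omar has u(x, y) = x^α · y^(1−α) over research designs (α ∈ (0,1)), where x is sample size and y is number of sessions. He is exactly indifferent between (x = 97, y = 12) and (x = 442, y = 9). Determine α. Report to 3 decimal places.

The Cobb–Douglas utilities coincide, so 97^α·12^(1−α) = 442^α·9^(1−α).
Rearrange to (97/442)^α = (9/12)^(1−α) and take logs: α·-1.516599 = (1−α)·-0.287682.
Thus α·(-1.804281) = -0.287682, so α = -0.287682/-1.804281 ≈ 0.159.

α ≈ 0.159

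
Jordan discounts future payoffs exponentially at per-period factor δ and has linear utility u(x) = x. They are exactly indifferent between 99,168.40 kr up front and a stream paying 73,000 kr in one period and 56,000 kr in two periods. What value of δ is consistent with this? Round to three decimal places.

Equating present values: 99168.40 = 73000δ + 56000δ².
That is, 56000δ² + 73000δ − 99168.40 = 0, a quadratic in δ.
By the quadratic formula (taking the positive root), δ = (−73000 + √27542721600.00) / 112000 ≈ 0.830.

δ ≈ 0.830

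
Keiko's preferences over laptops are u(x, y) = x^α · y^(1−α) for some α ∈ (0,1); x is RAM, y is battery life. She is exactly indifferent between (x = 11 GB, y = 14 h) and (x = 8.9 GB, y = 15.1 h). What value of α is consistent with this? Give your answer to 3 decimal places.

The Cobb–Douglas utilities coincide, so 11^α·14^(1−α) = 8.9^α·15.1^(1−α).
Taking logs: α·ln 11 + (1−α)·ln 14 = α·ln 8.9 + (1−α)·ln 15.1, i.e. α·0.211844 = (1−α)·0.075637.
So α/(1−α) = (0.075637)/(0.211844) = 0.357041, and α = 0.357041/1.357041 ≈ 0.263.

α ≈ 0.263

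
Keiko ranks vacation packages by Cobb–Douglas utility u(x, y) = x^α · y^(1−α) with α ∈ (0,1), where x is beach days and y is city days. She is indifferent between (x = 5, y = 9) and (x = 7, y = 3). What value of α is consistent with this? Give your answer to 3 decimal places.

Set the two utilities equal: 5^α·9^(1−α) = 7^α·3^(1−α).
Taking logs: α·ln 5 + (1−α)·ln 9 = α·ln 7 + (1−α)·ln 3, i.e. α·-0.336472 = (1−α)·-1.098612.
Thus α·(-1.435084) = -1.098612, so α = -1.098612/-1.435084 ≈ 0.766.

α ≈ 0.766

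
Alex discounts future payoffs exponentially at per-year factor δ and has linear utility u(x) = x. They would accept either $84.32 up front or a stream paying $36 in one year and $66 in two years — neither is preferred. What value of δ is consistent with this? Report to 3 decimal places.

δ ≈ 0.890

Equating present values: 84.32 = 36δ + 66δ².
So 66δ² + 36δ − 84.32 = 0.
δ = (−36 + √(36² + 4·66·84.32)) / (2·66) = (−36 + √23556.48) / 132 ≈ 0.890.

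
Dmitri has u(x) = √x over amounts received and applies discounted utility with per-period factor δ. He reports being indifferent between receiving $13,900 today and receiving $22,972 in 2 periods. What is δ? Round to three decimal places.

The payoff in 2 periods is discounted by δ^2, so u(13900) = δ^2·u(22972) and δ^2 = u(13900)/u(22972).
With u(x) = √x: δ^2 = √13900/√22972 = √(13900/22972) = 0.77787.
Hence δ = (0.77787)^(1/2) = 0.88197.

δ ≈ 0.882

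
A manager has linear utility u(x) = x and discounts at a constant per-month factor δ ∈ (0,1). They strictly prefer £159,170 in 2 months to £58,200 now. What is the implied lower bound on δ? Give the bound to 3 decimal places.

δ > 0.605

The preference means 58200 < δ^2·159170.
Dividing by 159170: δ^2 > 0.36565. Both sides are positive, so the square root keeps the direction.
δ > 0.36565^(1/2) = 0.605.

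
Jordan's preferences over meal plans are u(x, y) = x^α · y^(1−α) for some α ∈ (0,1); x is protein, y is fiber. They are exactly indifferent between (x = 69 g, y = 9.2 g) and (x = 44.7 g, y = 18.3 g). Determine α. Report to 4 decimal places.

The Cobb–Douglas utilities coincide, so 69^α·9.2^(1−α) = 44.7^α·18.3^(1−α).
Rearrange to (69/44.7)^α = (18.3/9.2)^(1−α) and take logs: α·0.4341330 = (1−α)·0.6876976.
Thus α·(1.1218306) = 0.6876976, so α = 0.6876976/1.1218306 ≈ 0.6130.

α ≈ 0.6130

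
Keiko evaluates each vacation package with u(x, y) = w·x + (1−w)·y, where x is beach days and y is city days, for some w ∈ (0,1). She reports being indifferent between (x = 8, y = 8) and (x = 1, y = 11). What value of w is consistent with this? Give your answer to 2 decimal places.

w = 0.30

Indifference: w·8 + (1−w)·8 = w·1 + (1−w)·11.
w·(8−1) = (1−w)·(11−8), i.e. w·7 = (1−w)·3.
Hence w = 3/(7+3) = 3/10 = 0.30.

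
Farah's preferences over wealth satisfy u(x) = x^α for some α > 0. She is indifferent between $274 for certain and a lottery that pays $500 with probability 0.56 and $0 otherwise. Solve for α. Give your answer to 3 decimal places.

α ≈ 0.964

EU(lottery) = 0.56·500^α + 0.44·0 = 0.56·500^α.
Indifference: 274^α = 0.56·500^α, so (274/500)^α = 0.56.
Taking logs: α·ln(274/500) = ln(0.56), so α = -0.579818 / -0.601480 ≈ 0.964.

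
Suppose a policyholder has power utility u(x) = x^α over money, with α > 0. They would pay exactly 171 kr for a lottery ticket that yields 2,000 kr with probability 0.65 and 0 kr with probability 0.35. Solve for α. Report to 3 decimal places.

EU(lottery) = 0.65·2000^α + 0.35·0 = 0.65·2000^α.
Indifference: 171^α = 0.65·2000^α, so (171/2000)^α = 0.65.
Take logs: α = ln 0.65 / ln(171/2000) ≈ 0.17517.

α ≈ 0.175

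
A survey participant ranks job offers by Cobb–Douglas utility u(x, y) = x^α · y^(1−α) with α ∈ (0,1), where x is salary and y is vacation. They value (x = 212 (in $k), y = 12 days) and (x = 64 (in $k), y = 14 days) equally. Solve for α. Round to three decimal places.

Indifference: 212^α · 12^(1−α) = 64^α · 14^(1−α).
Rearrange to (212/64)^α = (14/12)^(1−α) and take logs: α·1.197703 = (1−α)·0.154151.
Thus α·(1.351854) = 0.154151, so α = 0.154151/1.351854 ≈ 0.114.

α ≈ 0.114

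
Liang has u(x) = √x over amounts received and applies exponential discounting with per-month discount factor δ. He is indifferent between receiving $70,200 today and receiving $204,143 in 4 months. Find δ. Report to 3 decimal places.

δ ≈ 0.875

The payoff in 4 months is discounted by δ^4, so u(70200) = δ^4·u(204143) and δ^4 = u(70200)/u(204143).
Since u(x) = √x, δ^4 = √(70200/204143) = 0.58641.
Hence δ = (0.58641)^(1/4) = 0.87509.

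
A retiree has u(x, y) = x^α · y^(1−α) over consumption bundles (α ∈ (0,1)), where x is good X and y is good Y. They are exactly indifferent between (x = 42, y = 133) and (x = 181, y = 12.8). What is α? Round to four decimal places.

α ≈ 0.6157

Set the two utilities equal: 42^α·133^(1−α) = 181^α·12.8^(1−α).
Rearrange to (42/181)^α = (12.8/133)^(1−α) and take logs: α·-1.4608274 = (1−α)·-2.3409040.
With A = -1.4608274 and B = -2.3409040: α·A = (1−α)·B, so α = B/(A+B) = -2.3409040/-3.8017314 ≈ 0.6157.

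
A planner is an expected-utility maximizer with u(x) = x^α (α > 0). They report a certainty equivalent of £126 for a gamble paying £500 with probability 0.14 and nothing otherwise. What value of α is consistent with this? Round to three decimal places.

Since u(0) = 0, the lottery's EU is 0.14·500^α.
Setting u(126) equal to that: 126^α = 0.14·500^α ⇒ (126/500)^α = 0.14.
Taking logs: α·ln(126/500) = ln(0.14), so α = -1.966113 / -1.378326 ≈ 1.426.

α ≈ 1.426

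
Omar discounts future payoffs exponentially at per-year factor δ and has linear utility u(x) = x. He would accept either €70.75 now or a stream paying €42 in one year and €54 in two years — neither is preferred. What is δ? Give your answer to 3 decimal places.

δ ≈ 0.820

Present value of the stream is 42·δ + 54·δ². Indifference gives 42δ + 54δ² = 70.75.
So 54δ² + 42δ − 70.75 = 0.
The positive root is δ = [−42 + √(42² + 4·54·70.75)] / (2·54) = (−42 + 130.560)/108 ≈ 0.820.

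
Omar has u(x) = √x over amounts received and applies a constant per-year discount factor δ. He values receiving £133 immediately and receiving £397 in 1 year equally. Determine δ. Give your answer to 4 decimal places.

δ ≈ 0.5788

The payoff in 1 year is discounted by δ, so u(133) = δ·u(397) and δ = u(133)/u(397).
With u(x) = √x: δ = √133/√397 = √(133/397) = 0.57880.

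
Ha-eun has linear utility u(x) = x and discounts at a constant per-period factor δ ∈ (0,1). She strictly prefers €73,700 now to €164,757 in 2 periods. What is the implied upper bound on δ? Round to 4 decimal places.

The preference means 73700 > δ^2·164757.
So δ^2 < 73700/164757 = 0.44733; taking the square root of both positive sides preserves the inequality.
δ < (73700/164757)^(1/2) ≈ 0.6688.

δ < 0.6688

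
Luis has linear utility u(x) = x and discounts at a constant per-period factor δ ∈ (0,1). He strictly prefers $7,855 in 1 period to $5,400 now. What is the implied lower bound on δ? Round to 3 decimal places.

δ > 0.687

The preference means 5400 < δ·7855.
Dividing through by 7855 gives δ > 0.68746.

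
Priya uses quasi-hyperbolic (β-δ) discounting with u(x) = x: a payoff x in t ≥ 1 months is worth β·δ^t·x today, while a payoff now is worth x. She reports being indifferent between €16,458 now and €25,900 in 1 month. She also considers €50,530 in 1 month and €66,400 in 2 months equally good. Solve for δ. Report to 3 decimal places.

δ ≈ 0.761

The second indifference involves only future payoffs, so β cancels: β·δ^1·50530 = β·δ^2·66400, giving δ = 50530/66400 = 0.76099.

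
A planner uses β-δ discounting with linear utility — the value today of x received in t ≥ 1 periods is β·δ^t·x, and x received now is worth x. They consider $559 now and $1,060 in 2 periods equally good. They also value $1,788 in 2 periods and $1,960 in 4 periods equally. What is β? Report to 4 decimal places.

β ≈ 0.5781

From the later pair, β·δ^2·1788 = β·δ^4·1960; dividing through, δ^2 = 1788/1960 = 0.91224, so δ = 0.95512.
Now use the now-vs-future pair: 559 = β·δ^2·1060 gives β = 559/(0.91224·1060) ≈ 0.5781.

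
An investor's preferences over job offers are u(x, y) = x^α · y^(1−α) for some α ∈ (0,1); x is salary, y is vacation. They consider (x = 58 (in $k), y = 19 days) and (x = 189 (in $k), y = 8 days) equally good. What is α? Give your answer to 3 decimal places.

The Cobb–Douglas utilities coincide, so 58^α·19^(1−α) = 189^α·8^(1−α).
(58/189)^α = (8/19)^(1−α); take logs: α·ln(58/189) = (1−α)·ln(8/19), i.e. α·-1.181304 = (1−α)·-0.864997.
Thus α·(-2.046301) = -0.864997, so α = -0.864997/-2.046301 ≈ 0.423.

α ≈ 0.423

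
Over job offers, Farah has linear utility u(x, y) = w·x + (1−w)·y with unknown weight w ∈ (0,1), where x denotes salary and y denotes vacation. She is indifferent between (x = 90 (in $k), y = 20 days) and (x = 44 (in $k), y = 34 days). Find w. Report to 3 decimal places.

u(90,20) = u(44,34) means w·90 + (1−w)·20 = w·44 + (1−w)·34.
w·(90−44) = (1−w)·(34−20), i.e. w·46 = (1−w)·14.
So w/(1−w) = 14/46 = 0.3043, giving w = 14/(46+14) = 0.233.

w = 0.233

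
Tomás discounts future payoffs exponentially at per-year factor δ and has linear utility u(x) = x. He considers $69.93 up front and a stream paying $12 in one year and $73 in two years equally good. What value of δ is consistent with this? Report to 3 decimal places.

δ ≈ 0.900

Present value of the stream is 12·δ + 73·δ². Indifference gives 12δ + 73δ² = 69.93.
So 73δ² + 12δ − 69.93 = 0.
By the quadratic formula (taking the positive root), δ = (−12 + √20563.56) / 146 ≈ 0.900.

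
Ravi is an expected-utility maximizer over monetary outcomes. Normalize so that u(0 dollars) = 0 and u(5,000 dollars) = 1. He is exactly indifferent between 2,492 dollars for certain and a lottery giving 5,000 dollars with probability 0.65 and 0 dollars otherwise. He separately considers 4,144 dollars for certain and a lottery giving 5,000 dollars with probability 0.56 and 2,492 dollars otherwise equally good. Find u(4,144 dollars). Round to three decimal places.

First, u(2,492 dollars) = 0.65·u(5,000 dollars) + 0.35·u(0 dollars) = 0.65.
Chaining: u(4,144 dollars) = 0.56·1.00 + 0.44·0.65 = 0.8460.

0.846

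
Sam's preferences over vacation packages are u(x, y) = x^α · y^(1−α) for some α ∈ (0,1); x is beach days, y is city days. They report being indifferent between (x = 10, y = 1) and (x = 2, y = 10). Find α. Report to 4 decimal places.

Indifference: 10^α · 1^(1−α) = 2^α · 10^(1−α).
Taking logs: α·ln 10 + (1−α)·ln 1 = α·ln 2 + (1−α)·ln 10, i.e. α·1.6094379 = (1−α)·2.3025851.
Thus α·(3.9120230) = 2.3025851, so α = 2.3025851/3.9120230 ≈ 0.5886.

α ≈ 0.5886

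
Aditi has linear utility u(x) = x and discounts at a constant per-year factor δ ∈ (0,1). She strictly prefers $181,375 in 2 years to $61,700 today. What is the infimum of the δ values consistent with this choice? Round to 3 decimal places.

The preference means 61700 < δ^2·181375.
So δ^2 > 61700/181375 = 0.34018; taking the square root of both positive sides preserves the inequality.
δ > (61700/181375)^(1/2) ≈ 0.583.

δ > 0.583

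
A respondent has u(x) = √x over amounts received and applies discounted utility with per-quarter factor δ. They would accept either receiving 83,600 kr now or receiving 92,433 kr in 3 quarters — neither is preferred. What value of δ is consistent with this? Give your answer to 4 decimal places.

δ ≈ 0.9834

Equating discounted utilities: u(83600) = δ^3·u(92433) ⇒ δ^3 = u(83600)/u(92433).
With u(x) = √x: δ^3 = √83600/√92433 = √(83600/92433) = 0.95102.
Hence δ = (0.95102)^(1/3) = 0.983399.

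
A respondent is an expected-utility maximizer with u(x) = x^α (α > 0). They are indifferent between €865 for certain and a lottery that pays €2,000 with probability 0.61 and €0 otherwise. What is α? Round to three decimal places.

α ≈ 0.590

The lottery's expected utility is 0.61·u(2000) + 0.39·u(0) = 0.61·2000^α (since u(0) = 0 for α > 0).
Equating: 865^α = 0.61·2000^α, i.e. 0.4325^α = 0.61.
Taking logs: α·ln(865/2000) = ln(0.61), so α = -0.494296 / -0.838173 ≈ 0.590.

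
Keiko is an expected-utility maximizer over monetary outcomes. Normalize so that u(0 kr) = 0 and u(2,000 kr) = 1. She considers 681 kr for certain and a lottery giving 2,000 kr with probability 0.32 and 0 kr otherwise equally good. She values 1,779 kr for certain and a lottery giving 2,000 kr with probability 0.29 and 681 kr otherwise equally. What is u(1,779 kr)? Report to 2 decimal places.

The first gamble pins u(681 kr): it must equal 0.32·1 + 0.68·0 = 0.32.
Chaining: u(1,779 kr) = 0.29·1.00 + 0.71·0.32 = 0.5172.

0.52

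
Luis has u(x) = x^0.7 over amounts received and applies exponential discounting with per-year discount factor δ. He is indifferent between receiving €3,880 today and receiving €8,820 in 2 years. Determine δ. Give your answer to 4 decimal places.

The payoff in 2 years is discounted by δ^2, so u(3880) = δ^2·u(8820) and δ^2 = u(3880)/u(8820).
Since u(x) = x^0.7, δ^2 = (3880/8820)^0.7 = 0.43991^0.7 = 0.56280.
Hence δ = (0.56280)^(1/2) = 0.750200.

δ ≈ 0.7502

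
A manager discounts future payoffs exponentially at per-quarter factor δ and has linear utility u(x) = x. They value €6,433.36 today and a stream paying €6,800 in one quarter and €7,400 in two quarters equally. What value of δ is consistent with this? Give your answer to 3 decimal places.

The stream is worth 6800δ + 7400δ² today, so 6800δ + 7400δ² = 6433.36.
Rearranged: 7400δ² + 6800δ − 6433.36 = 0.
The positive root is δ = [−6800 + √(6800² + 4·7400·6433.36)] / (2·7400) = (−6800 + 15384.000)/14800 ≈ 0.580.

δ ≈ 0.580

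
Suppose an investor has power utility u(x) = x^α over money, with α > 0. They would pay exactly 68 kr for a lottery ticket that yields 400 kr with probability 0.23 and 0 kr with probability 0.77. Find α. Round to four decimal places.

Since u(0) = 0, the lottery's EU is 0.23·400^α.
Equating: 68^α = 0.23·400^α, i.e. 0.1700^α = 0.23.
Taking logs: α·ln(68/400) = ln(0.23), so α = -1.4696760 / -1.7719568 ≈ 0.8294.

α ≈ 0.8294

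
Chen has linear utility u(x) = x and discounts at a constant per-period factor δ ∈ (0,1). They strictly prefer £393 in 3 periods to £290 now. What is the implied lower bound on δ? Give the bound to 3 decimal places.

δ > 0.904

Under u(x) = x this choice says 290 < δ^3·393.
Hence δ^3 > 290/393 = 0.73791, and x ↦ x^(1/3) is increasing on (0,∞).
δ > 0.73791^(1/3) = 0.904.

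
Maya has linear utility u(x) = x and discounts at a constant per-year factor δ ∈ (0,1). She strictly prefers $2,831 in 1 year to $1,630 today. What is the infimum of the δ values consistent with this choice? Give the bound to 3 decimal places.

δ > 0.576

Under u(x) = x this choice says 1630 < δ·2831.
So δ > 1630/2831 = 0.57577.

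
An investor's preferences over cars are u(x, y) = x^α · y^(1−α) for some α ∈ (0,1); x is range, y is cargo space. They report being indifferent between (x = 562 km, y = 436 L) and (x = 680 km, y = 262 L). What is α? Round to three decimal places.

Indifference: 562^α · 436^(1−α) = 680^α · 262^(1−α).
Taking logs: α·ln 562 + (1−α)·ln 436 = α·ln 680 + (1−α)·ln 262, i.e. α·-0.190591 = (1−α)·-0.509298.
With A = -0.190591 and B = -0.509298: α·A = (1−α)·B, so α = B/(A+B) = -0.509298/-0.699889 ≈ 0.728.

α ≈ 0.728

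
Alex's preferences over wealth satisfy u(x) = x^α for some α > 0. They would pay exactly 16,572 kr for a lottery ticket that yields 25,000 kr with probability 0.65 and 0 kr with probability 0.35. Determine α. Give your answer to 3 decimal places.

EU(lottery) = 0.65·25000^α + 0.35·0 = 0.65·25000^α.
Indifference: 16572^α = 0.65·25000^α, so (16572/25000)^α = 0.65.
α = ln(0.65) / ln(16572/25000) = -0.430783/-0.411161 ≈ 1.048.

α ≈ 1.048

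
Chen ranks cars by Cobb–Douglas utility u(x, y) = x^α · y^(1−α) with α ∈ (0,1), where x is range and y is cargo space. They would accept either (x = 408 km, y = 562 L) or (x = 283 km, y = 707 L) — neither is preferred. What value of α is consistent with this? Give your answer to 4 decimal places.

The Cobb–Douglas utilities coincide, so 408^α·562^(1−α) = 283^α·707^(1−α).
Taking logs: α·ln 408 + (1−α)·ln 562 = α·ln 283 + (1−α)·ln 707, i.e. α·0.3658203 = (1−α)·0.2295288.
With A = 0.3658203 and B = 0.2295288: α·A = (1−α)·B, so α = B/(A+B) = 0.2295288/0.5953491 ≈ 0.3855.

α ≈ 0.3855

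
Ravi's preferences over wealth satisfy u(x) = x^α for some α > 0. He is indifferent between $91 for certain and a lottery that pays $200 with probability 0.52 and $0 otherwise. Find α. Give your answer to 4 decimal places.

EU(lottery) = 0.52·200^α + 0.48·0 = 0.52·200^α.
Setting u(91) equal to that: 91^α = 0.52·200^α ⇒ (91/200)^α = 0.52.
α = ln(0.52) / ln(91/200) = -0.6539265/-0.7874579 ≈ 0.8304.

α ≈ 0.8304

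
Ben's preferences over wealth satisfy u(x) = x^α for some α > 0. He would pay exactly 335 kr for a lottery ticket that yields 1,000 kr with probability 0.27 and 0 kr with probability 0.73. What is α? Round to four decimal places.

α ≈ 1.1972

Since u(0) = 0, the lottery's EU is 0.27·1000^α.
Setting u(335) equal to that: 335^α = 0.27·1000^α ⇒ (335/1000)^α = 0.27.
Take logs: α = ln 0.27 / ln(335/1000) ≈ 1.197242.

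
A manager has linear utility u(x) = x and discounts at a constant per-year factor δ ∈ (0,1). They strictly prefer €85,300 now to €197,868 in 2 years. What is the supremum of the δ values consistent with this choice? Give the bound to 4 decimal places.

The preference means 85300 > δ^2·197868.
So δ^2 < 85300/197868 = 0.43110; taking the square root of both positive sides preserves the inequality.
δ < (85300/197868)^(1/2) ≈ 0.6566.

δ < 0.6566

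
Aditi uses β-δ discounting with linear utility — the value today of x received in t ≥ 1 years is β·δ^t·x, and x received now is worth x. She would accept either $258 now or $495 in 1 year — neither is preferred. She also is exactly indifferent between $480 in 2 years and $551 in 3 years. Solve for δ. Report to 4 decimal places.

The second indifference involves only future payoffs, so β cancels: β·δ^2·480 = β·δ^3·551, giving δ = 480/551 = 0.87114.

δ ≈ 0.8711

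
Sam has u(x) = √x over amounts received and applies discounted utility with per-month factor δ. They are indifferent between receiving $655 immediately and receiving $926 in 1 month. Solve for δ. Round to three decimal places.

Equating discounted utilities: u(655) = δ·u(926) ⇒ δ = u(655)/u(926).
Since u(x) = √x, δ = √(655/926) = 0.84104.

δ ≈ 0.841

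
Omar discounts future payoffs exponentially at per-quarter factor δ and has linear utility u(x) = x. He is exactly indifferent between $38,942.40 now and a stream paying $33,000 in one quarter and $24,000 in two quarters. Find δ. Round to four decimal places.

δ ≈ 0.7600

Present value of the stream is 33000·δ + 24000·δ². Indifference gives 33000δ + 24000δ² = 38942.40.
That is, 24000δ² + 33000δ − 38942.40 = 0, a quadratic in δ.
The positive root is δ = [−33000 + √(33000² + 4·24000·38942.40)] / (2·24000) = (−33000 + 69480.000)/48000 ≈ 0.7600.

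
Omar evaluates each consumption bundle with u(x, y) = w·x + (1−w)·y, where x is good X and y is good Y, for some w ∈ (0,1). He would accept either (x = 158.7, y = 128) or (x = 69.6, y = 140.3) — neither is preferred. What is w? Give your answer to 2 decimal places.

w = 0.12

u(158.7,128) = u(69.6,140.3) means w·158.7 + (1−w)·128 = w·69.6 + (1−w)·140.3.
Rearranging, 89.1·w − 12.3·(1−w) = 0.
The marginal rate of substitution is 12.3/89.1, so w = 12.3/(89.1+12.3) = 0.12.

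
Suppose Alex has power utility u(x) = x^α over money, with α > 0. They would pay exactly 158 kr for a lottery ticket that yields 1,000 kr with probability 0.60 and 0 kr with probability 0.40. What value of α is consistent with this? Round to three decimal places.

The lottery's expected utility is 0.60·u(1000) + 0.40·u(0) = 0.60·1000^α (since u(0) = 0 for α > 0).
Indifference: 158^α = 0.60·1000^α, so (158/1000)^α = 0.60.
α = ln(0.60) / ln(158/1000) = -0.510826/-1.845160 ≈ 0.277.

α ≈ 0.277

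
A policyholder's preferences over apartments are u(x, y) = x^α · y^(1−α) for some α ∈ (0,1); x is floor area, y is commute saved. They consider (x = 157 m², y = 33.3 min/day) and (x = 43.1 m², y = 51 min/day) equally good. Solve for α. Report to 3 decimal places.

Set the two utilities equal: 157^α·33.3^(1−α) = 43.1^α·51^(1−α).
Rearrange to (157/43.1)^α = (51/33.3)^(1−α) and take logs: α·1.292723 = (1−α)·0.426268.
So α/(1−α) = (0.426268)/(1.292723) = 0.329744, and α = 0.329744/1.329744 ≈ 0.248.

α ≈ 0.248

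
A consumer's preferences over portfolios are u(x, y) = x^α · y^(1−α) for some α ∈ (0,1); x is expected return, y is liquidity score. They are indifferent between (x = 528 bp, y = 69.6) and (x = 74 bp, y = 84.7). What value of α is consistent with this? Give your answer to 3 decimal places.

α ≈ 0.091

Set the two utilities equal: 528^α·69.6^(1−α) = 74^α·84.7^(1−α).
(528/74)^α = (84.7/69.6)^(1−α); take logs: α·ln(528/74) = (1−α)·ln(84.7/69.6), i.e. α·1.965031 = (1−α)·0.196351.
So α/(1−α) = (0.196351)/(1.965031) = 0.099923, and α = 0.099923/1.099923 ≈ 0.091.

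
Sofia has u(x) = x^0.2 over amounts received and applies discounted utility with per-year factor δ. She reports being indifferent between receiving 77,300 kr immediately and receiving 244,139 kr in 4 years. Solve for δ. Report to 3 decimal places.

δ ≈ 0.944

Equating discounted utilities: u(77300) = δ^4·u(244139) ⇒ δ^4 = u(77300)/u(244139).
Since u(x) = x^0.2, δ^4 = (77300/244139)^0.2 = 0.31662^0.2 = 0.79453.
Taking the 4th root: δ = 0.79453^(1/4) ≈ 0.944.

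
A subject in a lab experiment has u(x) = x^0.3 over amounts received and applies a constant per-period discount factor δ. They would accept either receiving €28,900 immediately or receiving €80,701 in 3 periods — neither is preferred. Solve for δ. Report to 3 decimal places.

Equating discounted utilities: u(28900) = δ^3·u(80701) ⇒ δ^3 = u(28900)/u(80701).
Since u(x) = x^0.3, δ^3 = (28900/80701)^0.3 = 0.35811^0.3 = 0.73486.
Hence δ = (0.73486)^(1/3) = 0.90241.

δ ≈ 0.902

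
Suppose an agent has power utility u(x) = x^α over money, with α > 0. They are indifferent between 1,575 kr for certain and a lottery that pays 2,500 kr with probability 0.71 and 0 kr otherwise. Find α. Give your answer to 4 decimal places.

α ≈ 0.7413

Since u(0) = 0, the lottery's EU is 0.71·2500^α.
Setting u(1575) equal to that: 1575^α = 0.71·2500^α ⇒ (1575/2500)^α = 0.71.
Taking logs: α·ln(1575/2500) = ln(0.71), so α = -0.3424903 / -0.4620355 ≈ 0.7413.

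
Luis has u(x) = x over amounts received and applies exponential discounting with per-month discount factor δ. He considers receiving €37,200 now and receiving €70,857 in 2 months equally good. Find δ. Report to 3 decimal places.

δ ≈ 0.725

Equating discounted utilities: u(37200) = δ^2·u(70857) ⇒ δ^2 = u(37200)/u(70857).
With u(x) = x: δ^2 = 37200/70857 = 0.52500.
So δ = 0.52500^(1/2) ≈ 0.725.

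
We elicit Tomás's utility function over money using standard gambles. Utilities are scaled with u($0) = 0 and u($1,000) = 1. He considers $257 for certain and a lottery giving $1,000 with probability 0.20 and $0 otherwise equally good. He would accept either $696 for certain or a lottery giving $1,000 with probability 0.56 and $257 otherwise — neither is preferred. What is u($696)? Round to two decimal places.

0.65

From the first indifference, u($257) = 0.20·u($1,000) + 0.80·u($0) = 0.20·1 + 0.80·0 = 0.20.
Chaining: u($696) = 0.56·1.00 + 0.44·0.20 = 0.6480.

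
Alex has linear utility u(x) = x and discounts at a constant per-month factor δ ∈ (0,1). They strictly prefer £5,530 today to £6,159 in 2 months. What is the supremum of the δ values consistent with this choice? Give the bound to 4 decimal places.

δ < 0.9476

Under u(x) = x this choice says 5530 > δ^2·6159.
So δ^2 < 5530/6159 = 0.89787; taking the square root of both positive sides preserves the inequality.
δ < (5530/6159)^(1/2) ≈ 0.9476.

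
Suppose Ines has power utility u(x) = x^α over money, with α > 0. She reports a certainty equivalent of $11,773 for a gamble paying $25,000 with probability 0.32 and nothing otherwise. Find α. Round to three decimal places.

EU(lottery) = 0.32·25000^α + 0.68·0 = 0.32·25000^α.
Indifference: 11773^α = 0.32·25000^α, so (11773/25000)^α = 0.32.
Take logs: α = ln 0.32 / ln(11773/25000) ≈ 1.51306.

α ≈ 1.513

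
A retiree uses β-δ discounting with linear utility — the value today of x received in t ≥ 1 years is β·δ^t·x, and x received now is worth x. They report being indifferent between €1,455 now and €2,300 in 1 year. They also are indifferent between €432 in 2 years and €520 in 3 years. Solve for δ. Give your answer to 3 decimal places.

δ ≈ 0.831

From the later pair, β·δ^2·432 = β·δ^3·520; dividing through, δ = 432/520 = 0.83077.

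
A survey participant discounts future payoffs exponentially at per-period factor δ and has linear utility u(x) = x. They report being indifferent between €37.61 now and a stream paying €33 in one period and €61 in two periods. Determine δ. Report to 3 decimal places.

Present value of the stream is 33·δ + 61·δ². Indifference gives 33δ + 61δ² = 37.61.
That is, 61δ² + 33δ − 37.61 = 0, a quadratic in δ.
δ = (−33 + √(33² + 4·61·37.61)) / (2·61) = (−33 + √10265.84) / 122 ≈ 0.560.

δ ≈ 0.560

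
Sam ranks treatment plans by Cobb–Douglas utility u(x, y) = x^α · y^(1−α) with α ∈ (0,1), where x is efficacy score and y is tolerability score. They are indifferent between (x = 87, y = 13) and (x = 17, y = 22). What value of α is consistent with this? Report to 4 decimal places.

α ≈ 0.2437

Indifference: 87^α · 13^(1−α) = 17^α · 22^(1−α).
(87/17)^α = (22/13)^(1−α); take logs: α·ln(87/17) = (1−α)·ln(22/13), i.e. α·1.6326948 = (1−α)·0.5260931.
Thus α·(2.1587879) = 0.5260931, so α = 0.5260931/2.1587879 ≈ 0.2437.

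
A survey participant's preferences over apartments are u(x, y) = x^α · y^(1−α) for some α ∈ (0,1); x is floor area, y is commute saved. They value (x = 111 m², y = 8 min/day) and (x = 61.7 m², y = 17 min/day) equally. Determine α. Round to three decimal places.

Indifference: 111^α · 8^(1−α) = 61.7^α · 17^(1−α).
Taking logs: α·ln 111 + (1−α)·ln 8 = α·ln 61.7 + (1−α)·ln 17, i.e. α·0.587246 = (1−α)·0.753772.
With A = 0.587246 and B = 0.753772: α·A = (1−α)·B, so α = B/(A+B) = 0.753772/1.341018 ≈ 0.562.

α ≈ 0.562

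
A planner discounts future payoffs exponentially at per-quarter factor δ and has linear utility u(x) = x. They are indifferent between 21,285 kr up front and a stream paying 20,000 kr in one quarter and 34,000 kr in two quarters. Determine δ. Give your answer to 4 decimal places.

The stream is worth 20000δ + 34000δ² today, so 20000δ + 34000δ² = 21285.
That is, 34000δ² + 20000δ − 21285 = 0, a quadratic in δ.
By the quadratic formula (taking the positive root), δ = (−20000 + √3294760000.00) / 68000 ≈ 0.5500.

δ ≈ 0.5500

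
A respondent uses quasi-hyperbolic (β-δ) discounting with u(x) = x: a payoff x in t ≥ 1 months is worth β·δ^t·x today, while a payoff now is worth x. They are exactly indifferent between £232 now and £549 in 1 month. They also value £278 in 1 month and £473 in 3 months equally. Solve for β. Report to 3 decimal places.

β ≈ 0.551

From the later pair, β·δ^1·278 = β·δ^3·473; dividing through, δ^2 = 278/473 = 0.58774, so δ = 0.76664.
Substituting δ into 232 = β·δ·549: β = 232/(420.886) ≈ 0.551.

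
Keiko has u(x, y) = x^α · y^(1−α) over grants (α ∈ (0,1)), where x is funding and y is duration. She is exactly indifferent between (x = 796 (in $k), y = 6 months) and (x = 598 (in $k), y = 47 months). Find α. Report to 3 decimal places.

α ≈ 0.878

Set the two utilities equal: 796^α·6^(1−α) = 598^α·47^(1−α).
Rearrange to (796/598)^α = (47/6)^(1−α) and take logs: α·0.286008 = (1−α)·2.058388.
Thus α·(2.344396) = 2.058388, so α = 2.058388/2.344396 ≈ 0.878.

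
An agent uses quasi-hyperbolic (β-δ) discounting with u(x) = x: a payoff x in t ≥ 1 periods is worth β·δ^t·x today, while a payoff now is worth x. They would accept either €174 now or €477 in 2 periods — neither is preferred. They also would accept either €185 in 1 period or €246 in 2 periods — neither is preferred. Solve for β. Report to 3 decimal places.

The second indifference involves only future payoffs, so β cancels: β·δ^1·185 = β·δ^2·246, giving δ = 185/246 = 0.75203.
Substituting δ into 174 = β·δ^2·477: β = 174/(269.769) ≈ 0.645.

β ≈ 0.645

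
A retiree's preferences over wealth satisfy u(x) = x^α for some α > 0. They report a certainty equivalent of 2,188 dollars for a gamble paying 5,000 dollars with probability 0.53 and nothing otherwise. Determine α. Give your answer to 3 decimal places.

α ≈ 0.768

Since u(0) = 0, the lottery's EU is 0.53·5000^α.
Setting u(2188) equal to that: 2188^α = 0.53·5000^α ⇒ (2188/5000)^α = 0.53.
α = ln(0.53) / ln(2188/5000) = -0.634878/-0.826450 ≈ 0.768.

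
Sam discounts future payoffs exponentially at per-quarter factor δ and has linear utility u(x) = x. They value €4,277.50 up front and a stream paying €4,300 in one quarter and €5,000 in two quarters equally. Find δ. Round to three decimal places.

δ ≈ 0.590

Present value of the stream is 4300·δ + 5000·δ². Indifference gives 4300δ + 5000δ² = 4277.50.
That is, 5000δ² + 4300δ − 4277.50 = 0, a quadratic in δ.
By the quadratic formula (taking the positive root), δ = (−4300 + √104040000.00) / 10000 ≈ 0.590.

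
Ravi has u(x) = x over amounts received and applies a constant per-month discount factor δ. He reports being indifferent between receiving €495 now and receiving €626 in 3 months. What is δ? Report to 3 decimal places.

δ ≈ 0.925

The payoff in 3 months is discounted by δ^3, so u(495) = δ^3·u(626) and δ^3 = u(495)/u(626).
With u(x) = x: δ^3 = 495/626 = 0.79073.
So δ = 0.79073^(1/3) ≈ 0.925.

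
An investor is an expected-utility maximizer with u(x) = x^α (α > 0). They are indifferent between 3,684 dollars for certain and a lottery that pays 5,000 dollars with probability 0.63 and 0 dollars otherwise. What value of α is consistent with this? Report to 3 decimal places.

α ≈ 1.513

EU(lottery) = 0.63·5000^α + 0.37·0 = 0.63·5000^α.
Indifference: 3684^α = 0.63·5000^α, so (3684/5000)^α = 0.63.
Taking logs: α·ln(3684/5000) = ln(0.63), so α = -0.462035 / -0.305439 ≈ 1.513.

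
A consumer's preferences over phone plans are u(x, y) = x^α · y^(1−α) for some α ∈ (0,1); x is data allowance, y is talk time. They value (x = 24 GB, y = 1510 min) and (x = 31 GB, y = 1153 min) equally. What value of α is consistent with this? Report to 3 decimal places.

α ≈ 0.513

Indifference: 24^α · 1510^(1−α) = 31^α · 1153^(1−α).
Taking logs: α·ln 24 + (1−α)·ln 1510 = α·ln 31 + (1−α)·ln 1153, i.e. α·-0.255933 = (1−α)·-0.269742.
Thus α·(-0.525675) = -0.269742, so α = -0.269742/-0.525675 ≈ 0.513.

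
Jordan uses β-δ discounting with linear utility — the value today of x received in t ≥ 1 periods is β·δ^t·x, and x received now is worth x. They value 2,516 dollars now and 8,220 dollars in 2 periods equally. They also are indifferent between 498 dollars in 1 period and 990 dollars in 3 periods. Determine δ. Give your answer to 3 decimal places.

δ ≈ 0.709

The second indifference involves only future payoffs, so β cancels: β·δ^1·498 = β·δ^3·990, giving δ^2 = 498/990 = 0.50303, so δ = 0.70925.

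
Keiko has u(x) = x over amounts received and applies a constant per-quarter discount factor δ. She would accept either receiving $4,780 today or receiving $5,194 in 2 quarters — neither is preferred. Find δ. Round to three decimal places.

The payoff in 2 quarters is discounted by δ^2, so u(4780) = δ^2·u(5194) and δ^2 = u(4780)/u(5194).
With u(x) = x: δ^2 = 4780/5194 = 0.92029.
Hence δ = (0.92029)^(1/2) = 0.95932.

δ ≈ 0.959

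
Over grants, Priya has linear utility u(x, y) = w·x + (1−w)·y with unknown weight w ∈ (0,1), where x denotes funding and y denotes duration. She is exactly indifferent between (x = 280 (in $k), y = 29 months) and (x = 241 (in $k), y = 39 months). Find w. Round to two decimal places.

w = 0.20

Indifference: w·280 + (1−w)·29 = w·241 + (1−w)·39.
w·(280−241) = (1−w)·(39−29), i.e. w·39 = (1−w)·10.
The marginal rate of substitution is 10/39, so w = 10/(39+10) = 0.20.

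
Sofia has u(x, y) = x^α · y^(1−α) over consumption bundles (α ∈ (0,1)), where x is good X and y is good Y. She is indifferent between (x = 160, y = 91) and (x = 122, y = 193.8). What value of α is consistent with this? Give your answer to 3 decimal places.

Indifference: 160^α · 91^(1−α) = 122^α · 193.8^(1−α).
(160/122)^α = (193.8/91)^(1−α); take logs: α·ln(160/122) = (1−α)·ln(193.8/91), i.e. α·0.271153 = (1−α)·0.755967.
With A = 0.271153 and B = 0.755967: α·A = (1−α)·B, so α = B/(A+B) = 0.755967/1.027120 ≈ 0.736.

α ≈ 0.736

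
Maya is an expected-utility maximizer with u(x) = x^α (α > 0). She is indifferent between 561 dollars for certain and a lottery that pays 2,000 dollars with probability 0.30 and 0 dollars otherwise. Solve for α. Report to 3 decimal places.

α ≈ 0.947

The lottery's expected utility is 0.30·u(2000) + 0.70·u(0) = 0.30·2000^α (since u(0) = 0 for α > 0).
Equating: 561^α = 0.30·2000^α, i.e. 0.2805^α = 0.30.
Take logs: α = ln 0.30 / ln(561/2000) ≈ 0.94713.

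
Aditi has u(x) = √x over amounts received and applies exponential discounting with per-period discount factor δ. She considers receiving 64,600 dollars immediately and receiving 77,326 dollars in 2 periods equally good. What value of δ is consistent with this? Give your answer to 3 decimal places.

δ ≈ 0.956

The payoff in 2 periods is discounted by δ^2, so u(64600) = δ^2·u(77326) and δ^2 = u(64600)/u(77326).
With u(x) = √x: δ^2 = √64600/√77326 = √(64600/77326) = 0.91402.
Taking the square root: δ = 0.91402^(1/2) ≈ 0.956.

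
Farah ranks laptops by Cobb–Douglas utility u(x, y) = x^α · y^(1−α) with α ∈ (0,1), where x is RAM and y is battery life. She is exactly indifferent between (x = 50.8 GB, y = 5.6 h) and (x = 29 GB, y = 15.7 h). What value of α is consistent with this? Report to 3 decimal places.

Indifference: 50.8^α · 5.6^(1−α) = 29^α · 15.7^(1−α).
Taking logs: α·ln 50.8 + (1−α)·ln 5.6 = α·ln 29 + (1−α)·ln 15.7, i.e. α·0.560601 = (1−α)·1.030894.
So α/(1−α) = (1.030894)/(0.560601) = 1.838909, and α = 1.838909/2.838909 ≈ 0.648.

α ≈ 0.648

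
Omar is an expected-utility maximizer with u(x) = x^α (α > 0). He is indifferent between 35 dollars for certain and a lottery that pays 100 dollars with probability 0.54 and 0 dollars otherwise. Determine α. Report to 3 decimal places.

EU(lottery) = 0.54·100^α + 0.46·0 = 0.54·100^α.
Equating: 35^α = 0.54·100^α, i.e. 0.3500^α = 0.54.
Take logs: α = ln 0.54 / ln(35/100) ≈ 0.58694.

α ≈ 0.587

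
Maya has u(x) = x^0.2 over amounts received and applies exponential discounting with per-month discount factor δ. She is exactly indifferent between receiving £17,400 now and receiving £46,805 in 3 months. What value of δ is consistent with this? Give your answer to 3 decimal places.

Indifference means u(17400) = δ^3 · u(46805), so δ^3 = u(17400)/u(46805).
With u(x) = x^0.2: δ^3 = 17400^0.2/46805^0.2 = (17400/46805)^0.2 = 0.82045.
So δ = 0.82045^(1/3) ≈ 0.936.

δ ≈ 0.936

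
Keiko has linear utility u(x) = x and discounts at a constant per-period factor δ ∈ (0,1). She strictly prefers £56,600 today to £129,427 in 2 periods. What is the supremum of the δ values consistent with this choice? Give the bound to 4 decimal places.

Comparing present values: 56600 > δ^2·129427.
So δ^2 < 56600/129427 = 0.43731; taking the square root of both positive sides preserves the inequality.
δ < (56600/129427)^(1/2) ≈ 0.6613.

δ < 0.6613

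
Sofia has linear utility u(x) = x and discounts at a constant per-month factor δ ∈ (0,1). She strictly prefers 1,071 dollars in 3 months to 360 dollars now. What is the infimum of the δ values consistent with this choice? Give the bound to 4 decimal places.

δ > 0.6953

Comparing present values: 360 < δ^3·1071.
So δ^3 > 360/1071 = 0.33613; taking the cube root of both positive sides preserves the inequality.
δ > 0.33613^(1/3) = 0.6953.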